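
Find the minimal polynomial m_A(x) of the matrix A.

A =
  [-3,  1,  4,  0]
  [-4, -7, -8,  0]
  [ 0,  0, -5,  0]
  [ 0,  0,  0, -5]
x^2 + 10*x + 25

The characteristic polynomial is χ_A(x) = (x + 5)^4, so the eigenvalues are known. The minimal polynomial is
  m_A(x) = Π_λ (x − λ)^{k_λ}
where k_λ is the size of the *largest* Jordan block for λ (equivalently, the smallest k with (A − λI)^k v = 0 for every generalised eigenvector v of λ).

  λ = -5: largest Jordan block has size 2, contributing (x + 5)^2

So m_A(x) = (x + 5)^2 = x^2 + 10*x + 25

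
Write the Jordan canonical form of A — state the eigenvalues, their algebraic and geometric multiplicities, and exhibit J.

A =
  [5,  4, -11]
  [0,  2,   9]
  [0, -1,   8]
J_3(5)

The characteristic polynomial is
  det(x·I − A) = x^3 - 15*x^2 + 75*x - 125 = (x - 5)^3

Eigenvalues and multiplicities (the geometric multiplicity of λ is n − rank(A − λI), which equals the number of Jordan blocks for λ):
  λ = 5: algebraic multiplicity = 3, geometric multiplicity = 1

Determining the block sizes for each eigenvalue:
  λ = 5: one block (gm = 1), so the single block has size am = 3 → block sizes [3]

Assembling the blocks gives a Jordan form
J =
  [5, 1, 0]
  [0, 5, 1]
  [0, 0, 5]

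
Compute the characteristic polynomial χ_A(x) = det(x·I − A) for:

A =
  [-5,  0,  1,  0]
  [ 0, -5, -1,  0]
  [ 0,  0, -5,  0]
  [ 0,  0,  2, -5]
x^4 + 20*x^3 + 150*x^2 + 500*x + 625

Expanding det(x·I − A) (e.g. by cofactor expansion or by noting that A is similar to its Jordan form J, which has the same characteristic polynomial as A) gives
  χ_A(x) = x^4 + 20*x^3 + 150*x^2 + 500*x + 625
which factors as (x + 5)^4. The eigenvalues (with algebraic multiplicities) are λ = -5 with multiplicity 4.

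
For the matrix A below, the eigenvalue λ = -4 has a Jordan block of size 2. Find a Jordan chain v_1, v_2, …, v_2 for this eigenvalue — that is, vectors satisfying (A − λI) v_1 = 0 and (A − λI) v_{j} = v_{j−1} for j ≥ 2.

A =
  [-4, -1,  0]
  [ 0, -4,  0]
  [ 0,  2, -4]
A Jordan chain for λ = -4 of length 2:
v_1 = (-1, 0, 2)ᵀ
v_2 = (0, 1, 0)ᵀ

Let N = A − (-4)·I. We want v_2 with N^2 v_2 = 0 but N^1 v_2 ≠ 0; then v_{j-1} := N · v_j for j = 2, …, 2.

Pick v_2 = (0, 1, 0)ᵀ.
Then v_1 = N · v_2 = (-1, 0, 2)ᵀ.

Sanity check: (A − (-4)·I) v_1 = (0, 0, 0)ᵀ = 0. ✓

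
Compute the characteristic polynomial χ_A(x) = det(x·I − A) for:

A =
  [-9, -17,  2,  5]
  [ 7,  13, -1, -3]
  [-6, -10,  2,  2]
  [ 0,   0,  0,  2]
x^4 - 8*x^3 + 24*x^2 - 32*x + 16

Expanding det(x·I − A) (e.g. by cofactor expansion or by noting that A is similar to its Jordan form J, which has the same characteristic polynomial as A) gives
  χ_A(x) = x^4 - 8*x^3 + 24*x^2 - 32*x + 16
which factors as (x - 2)^4. The eigenvalues (with algebraic multiplicities) are λ = 2 with multiplicity 4.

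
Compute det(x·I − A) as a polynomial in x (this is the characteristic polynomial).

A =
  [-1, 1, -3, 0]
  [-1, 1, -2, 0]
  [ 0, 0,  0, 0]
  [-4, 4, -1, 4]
x^4 - 4*x^3

Expanding det(x·I − A) (e.g. by cofactor expansion or by noting that A is similar to its Jordan form J, which has the same characteristic polynomial as A) gives
  χ_A(x) = x^4 - 4*x^3
which factors as x^3*(x - 4). The eigenvalues (with algebraic multiplicities) are λ = 0 with multiplicity 3, λ = 4 with multiplicity 1.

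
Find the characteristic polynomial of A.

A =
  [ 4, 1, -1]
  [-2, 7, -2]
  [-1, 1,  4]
x^3 - 15*x^2 + 75*x - 125

Expanding det(x·I − A) (e.g. by cofactor expansion or by noting that A is similar to its Jordan form J, which has the same characteristic polynomial as A) gives
  χ_A(x) = x^3 - 15*x^2 + 75*x - 125
which factors as (x - 5)^3. The eigenvalues (with algebraic multiplicities) are λ = 5 with multiplicity 3.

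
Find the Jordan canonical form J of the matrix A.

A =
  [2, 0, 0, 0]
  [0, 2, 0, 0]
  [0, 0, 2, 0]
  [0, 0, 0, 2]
J_1(2) ⊕ J_1(2) ⊕ J_1(2) ⊕ J_1(2)

The characteristic polynomial is
  det(x·I − A) = x^4 - 8*x^3 + 24*x^2 - 32*x + 16 = (x - 2)^4

Eigenvalues and multiplicities (the geometric multiplicity of λ is n − rank(A − λI), which equals the number of Jordan blocks for λ):
  λ = 2: algebraic multiplicity = 4, geometric multiplicity = 4

Determining the block sizes for each eigenvalue:
  λ = 2: gm = am = 4, so every block has size 1 → block sizes [1, 1, 1, 1]

Assembling the blocks gives a Jordan form
J =
  [2, 0, 0, 0]
  [0, 2, 0, 0]
  [0, 0, 2, 0]
  [0, 0, 0, 2]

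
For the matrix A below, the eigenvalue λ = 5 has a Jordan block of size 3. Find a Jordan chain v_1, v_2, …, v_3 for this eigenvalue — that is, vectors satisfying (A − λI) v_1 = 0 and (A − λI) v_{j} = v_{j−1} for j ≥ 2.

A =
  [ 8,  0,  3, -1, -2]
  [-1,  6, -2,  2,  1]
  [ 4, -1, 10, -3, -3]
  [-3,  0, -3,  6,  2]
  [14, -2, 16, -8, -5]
A Jordan chain for λ = 5 of length 3:
v_1 = (-4, -4, 0, 4, -8)ᵀ
v_2 = (3, -1, 4, -3, 14)ᵀ
v_3 = (1, 0, 0, 0, 0)ᵀ

Let N = A − (5)·I. We want v_3 with N^3 v_3 = 0 but N^2 v_3 ≠ 0; then v_{j-1} := N · v_j for j = 3, …, 2.

Pick v_3 = (1, 0, 0, 0, 0)ᵀ.
Then v_2 = N · v_3 = (3, -1, 4, -3, 14)ᵀ.
Then v_1 = N · v_2 = (-4, -4, 0, 4, -8)ᵀ.

Sanity check: (A − (5)·I) v_1 = (0, 0, 0, 0, 0)ᵀ = 0. ✓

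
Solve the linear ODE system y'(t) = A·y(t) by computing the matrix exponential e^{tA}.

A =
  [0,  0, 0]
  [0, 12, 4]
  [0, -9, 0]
e^{tA} =
  [1, 0, 0]
  [0, 6*t*exp(6*t) + exp(6*t), 4*t*exp(6*t)]
  [0, -9*t*exp(6*t), -6*t*exp(6*t) + exp(6*t)]

Strategy: write A = P · J · P⁻¹ where J is a Jordan canonical form, so e^{tA} = P · e^{tJ} · P⁻¹, and e^{tJ} can be computed block-by-block.

A has Jordan form
J =
  [0, 0, 0]
  [0, 6, 1]
  [0, 0, 6]
(up to reordering of blocks).

Per-block formulas:
  For a 1×1 block at λ = 0: exp(t · [0]) = [e^(0t)].
  For a 2×2 Jordan block J_2(6): exp(t · J_2(6)) = e^(6t)·(I + t·N), where N is the 2×2 nilpotent shift.

After assembling e^{tJ} and conjugating by P, we get:

e^{tA} =
  [1, 0, 0]
  [0, 6*t*exp(6*t) + exp(6*t), 4*t*exp(6*t)]
  [0, -9*t*exp(6*t), -6*t*exp(6*t) + exp(6*t)]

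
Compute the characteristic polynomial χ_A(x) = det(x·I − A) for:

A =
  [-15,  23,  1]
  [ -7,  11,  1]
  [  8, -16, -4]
x^3 + 8*x^2 + 20*x + 16

Expanding det(x·I − A) (e.g. by cofactor expansion or by noting that A is similar to its Jordan form J, which has the same characteristic polynomial as A) gives
  χ_A(x) = x^3 + 8*x^2 + 20*x + 16
which factors as (x + 2)^2*(x + 4). The eigenvalues (with algebraic multiplicities) are λ = -4 with multiplicity 1, λ = -2 with multiplicity 2.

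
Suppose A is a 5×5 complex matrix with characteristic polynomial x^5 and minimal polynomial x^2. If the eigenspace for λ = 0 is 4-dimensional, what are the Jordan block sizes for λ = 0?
Block sizes for λ = 0: [2, 1, 1, 1]

Step 1 — from the characteristic polynomial, algebraic multiplicity of λ = 0 is 5. From dim ker(A − (0)·I) = 4, there are exactly 4 Jordan blocks for λ = 0.
Step 2 — from the minimal polynomial, the factor (x − 0)^2 tells us the largest block for λ = 0 has size 2.
Step 3 — with total size 5, 4 blocks, and largest block 2, the block sizes (in nonincreasing order) are [2, 1, 1, 1].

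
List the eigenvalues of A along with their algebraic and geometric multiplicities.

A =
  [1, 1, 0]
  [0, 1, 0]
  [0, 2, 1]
λ = 1: alg = 3, geom = 2

Step 1 — factor the characteristic polynomial to read off the algebraic multiplicities:
  χ_A(x) = (x - 1)^3

Step 2 — compute geometric multiplicities via the rank-nullity identity g(λ) = n − rank(A − λI):
  rank(A − (1)·I) = 1, so dim ker(A − (1)·I) = n − 1 = 2

Summary:
  λ = 1: algebraic multiplicity = 3, geometric multiplicity = 2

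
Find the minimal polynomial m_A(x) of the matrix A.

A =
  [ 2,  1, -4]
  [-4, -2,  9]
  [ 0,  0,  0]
x^3

The characteristic polynomial is χ_A(x) = x^3, so the eigenvalues are known. The minimal polynomial is
  m_A(x) = Π_λ (x − λ)^{k_λ}
where k_λ is the size of the *largest* Jordan block for λ (equivalently, the smallest k with (A − λI)^k v = 0 for every generalised eigenvector v of λ).

  λ = 0: largest Jordan block has size 3, contributing (x − 0)^3

So m_A(x) = x^3 = x^3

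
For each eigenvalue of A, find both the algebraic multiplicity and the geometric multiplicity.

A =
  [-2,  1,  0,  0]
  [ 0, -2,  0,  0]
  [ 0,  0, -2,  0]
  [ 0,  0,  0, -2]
λ = -2: alg = 4, geom = 3

Step 1 — factor the characteristic polynomial to read off the algebraic multiplicities:
  χ_A(x) = (x + 2)^4

Step 2 — compute geometric multiplicities via the rank-nullity identity g(λ) = n − rank(A − λI):
  rank(A − (-2)·I) = 1, so dim ker(A − (-2)·I) = n − 1 = 3

Summary:
  λ = -2: algebraic multiplicity = 4, geometric multiplicity = 3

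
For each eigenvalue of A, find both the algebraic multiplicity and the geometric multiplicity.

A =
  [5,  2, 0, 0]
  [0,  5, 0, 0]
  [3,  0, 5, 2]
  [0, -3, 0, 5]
λ = 5: alg = 4, geom = 2

Step 1 — factor the characteristic polynomial to read off the algebraic multiplicities:
  χ_A(x) = (x - 5)^4

Step 2 — compute geometric multiplicities via the rank-nullity identity g(λ) = n − rank(A − λI):
  rank(A − (5)·I) = 2, so dim ker(A − (5)·I) = n − 2 = 2

Summary:
  λ = 5: algebraic multiplicity = 4, geometric multiplicity = 2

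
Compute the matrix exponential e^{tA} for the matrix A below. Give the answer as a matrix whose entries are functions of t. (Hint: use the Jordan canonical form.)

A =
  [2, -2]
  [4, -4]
e^{tA} =
  [2 - exp(-2*t), -1 + exp(-2*t)]
  [2 - 2*exp(-2*t), -1 + 2*exp(-2*t)]

Strategy: write A = P · J · P⁻¹ where J is a Jordan canonical form, so e^{tA} = P · e^{tJ} · P⁻¹, and e^{tJ} can be computed block-by-block.

A has Jordan form
J =
  [-2, 0]
  [ 0, 0]
(up to reordering of blocks).

Per-block formulas:
  For a 1×1 block at λ = 0: exp(t · [0]) = [e^(0t)].
  For a 1×1 block at λ = -2: exp(t · [-2]) = [e^(-2t)].

After assembling e^{tJ} and conjugating by P, we get:

e^{tA} =
  [2 - exp(-2*t), -1 + exp(-2*t)]
  [2 - 2*exp(-2*t), -1 + 2*exp(-2*t)]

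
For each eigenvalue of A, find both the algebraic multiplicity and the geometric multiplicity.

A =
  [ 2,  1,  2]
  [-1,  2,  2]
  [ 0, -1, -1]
λ = 1: alg = 3, geom = 1

Step 1 — factor the characteristic polynomial to read off the algebraic multiplicities:
  χ_A(x) = (x - 1)^3

Step 2 — compute geometric multiplicities via the rank-nullity identity g(λ) = n − rank(A − λI):
  rank(A − (1)·I) = 2, so dim ker(A − (1)·I) = n − 2 = 1

Summary:
  λ = 1: algebraic multiplicity = 3, geometric multiplicity = 1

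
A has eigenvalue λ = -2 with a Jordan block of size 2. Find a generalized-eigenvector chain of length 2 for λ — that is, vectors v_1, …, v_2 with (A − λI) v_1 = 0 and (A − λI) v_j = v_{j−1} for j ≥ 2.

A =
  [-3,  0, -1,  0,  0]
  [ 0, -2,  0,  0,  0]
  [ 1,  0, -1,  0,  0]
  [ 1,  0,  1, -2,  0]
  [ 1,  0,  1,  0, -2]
A Jordan chain for λ = -2 of length 2:
v_1 = (-1, 0, 1, 1, 1)ᵀ
v_2 = (1, 0, 0, 0, 0)ᵀ

Let N = A − (-2)·I. We want v_2 with N^2 v_2 = 0 but N^1 v_2 ≠ 0; then v_{j-1} := N · v_j for j = 2, …, 2.

Pick v_2 = (1, 0, 0, 0, 0)ᵀ.
Then v_1 = N · v_2 = (-1, 0, 1, 1, 1)ᵀ.

Sanity check: (A − (-2)·I) v_1 = (0, 0, 0, 0, 0)ᵀ = 0. ✓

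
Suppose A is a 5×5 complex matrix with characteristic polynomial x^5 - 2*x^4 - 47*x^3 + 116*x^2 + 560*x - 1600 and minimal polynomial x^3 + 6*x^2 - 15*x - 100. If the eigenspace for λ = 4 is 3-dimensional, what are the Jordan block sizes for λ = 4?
Block sizes for λ = 4: [1, 1, 1]

Step 1 — from the characteristic polynomial, algebraic multiplicity of λ = 4 is 3. From dim ker(A − (4)·I) = 3, there are exactly 3 Jordan blocks for λ = 4.
Step 2 — from the minimal polynomial, the factor (x − 4) tells us the largest block for λ = 4 has size 1.
Step 3 — with total size 3, 3 blocks, and largest block 1, the block sizes (in nonincreasing order) are [1, 1, 1].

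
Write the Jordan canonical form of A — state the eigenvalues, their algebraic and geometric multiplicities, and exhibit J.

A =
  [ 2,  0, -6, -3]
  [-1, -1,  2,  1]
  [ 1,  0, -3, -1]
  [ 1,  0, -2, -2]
J_2(-1) ⊕ J_1(-1) ⊕ J_1(-1)

The characteristic polynomial is
  det(x·I − A) = x^4 + 4*x^3 + 6*x^2 + 4*x + 1 = (x + 1)^4

Eigenvalues and multiplicities (the geometric multiplicity of λ is n − rank(A − λI), which equals the number of Jordan blocks for λ):
  λ = -1: algebraic multiplicity = 4, geometric multiplicity = 3

Determining the block sizes for each eigenvalue:
  λ = -1: 3 blocks summing to 4 forces exactly one block of size 2 and the rest size 1 → block sizes [2, 1, 1]

Assembling the blocks gives a Jordan form
J =
  [-1,  1,  0,  0]
  [ 0, -1,  0,  0]
  [ 0,  0, -1,  0]
  [ 0,  0,  0, -1]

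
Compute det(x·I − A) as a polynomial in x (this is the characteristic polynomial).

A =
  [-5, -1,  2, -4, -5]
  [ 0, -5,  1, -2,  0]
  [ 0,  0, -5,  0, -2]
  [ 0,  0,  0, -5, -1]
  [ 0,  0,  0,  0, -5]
x^5 + 25*x^4 + 250*x^3 + 1250*x^2 + 3125*x + 3125

Expanding det(x·I − A) (e.g. by cofactor expansion or by noting that A is similar to its Jordan form J, which has the same characteristic polynomial as A) gives
  χ_A(x) = x^5 + 25*x^4 + 250*x^3 + 1250*x^2 + 3125*x + 3125
which factors as (x + 5)^5. The eigenvalues (with algebraic multiplicities) are λ = -5 with multiplicity 5.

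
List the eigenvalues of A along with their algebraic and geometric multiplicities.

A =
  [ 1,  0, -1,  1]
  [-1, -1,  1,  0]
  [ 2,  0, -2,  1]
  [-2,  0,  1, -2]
λ = -1: alg = 4, geom = 2

Step 1 — factor the characteristic polynomial to read off the algebraic multiplicities:
  χ_A(x) = (x + 1)^4

Step 2 — compute geometric multiplicities via the rank-nullity identity g(λ) = n − rank(A − λI):
  rank(A − (-1)·I) = 2, so dim ker(A − (-1)·I) = n − 2 = 2

Summary:
  λ = -1: algebraic multiplicity = 4, geometric multiplicity = 2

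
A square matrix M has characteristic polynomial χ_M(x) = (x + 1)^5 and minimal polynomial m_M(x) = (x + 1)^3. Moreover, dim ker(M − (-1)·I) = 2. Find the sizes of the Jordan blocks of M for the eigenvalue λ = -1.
Block sizes for λ = -1: [3, 2]

Step 1 — from the characteristic polynomial, algebraic multiplicity of λ = -1 is 5. From dim ker(M − (-1)·I) = 2, there are exactly 2 Jordan blocks for λ = -1.
Step 2 — from the minimal polynomial, the factor (x + 1)^3 tells us the largest block for λ = -1 has size 3.
Step 3 — with total size 5, 2 blocks, and largest block 3, the block sizes (in nonincreasing order) are [3, 2].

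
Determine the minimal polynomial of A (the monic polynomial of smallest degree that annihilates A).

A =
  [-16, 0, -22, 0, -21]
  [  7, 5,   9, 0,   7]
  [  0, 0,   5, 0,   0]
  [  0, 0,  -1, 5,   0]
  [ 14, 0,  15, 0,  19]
x^3 - 8*x^2 + 5*x + 50

The characteristic polynomial is χ_A(x) = (x - 5)^4*(x + 2), so the eigenvalues are known. The minimal polynomial is
  m_A(x) = Π_λ (x − λ)^{k_λ}
where k_λ is the size of the *largest* Jordan block for λ (equivalently, the smallest k with (A − λI)^k v = 0 for every generalised eigenvector v of λ).

  λ = -2: largest Jordan block has size 1, contributing (x + 2)
  λ = 5: largest Jordan block has size 2, contributing (x − 5)^2

So m_A(x) = (x - 5)^2*(x + 2) = x^3 - 8*x^2 + 5*x + 50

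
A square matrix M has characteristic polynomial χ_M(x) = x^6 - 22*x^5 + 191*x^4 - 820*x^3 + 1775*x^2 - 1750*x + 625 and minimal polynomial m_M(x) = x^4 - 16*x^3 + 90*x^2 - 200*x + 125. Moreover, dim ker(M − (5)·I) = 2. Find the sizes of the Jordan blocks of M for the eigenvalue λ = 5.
Block sizes for λ = 5: [3, 1]

Step 1 — from the characteristic polynomial, algebraic multiplicity of λ = 5 is 4. From dim ker(M − (5)·I) = 2, there are exactly 2 Jordan blocks for λ = 5.
Step 2 — from the minimal polynomial, the factor (x − 5)^3 tells us the largest block for λ = 5 has size 3.
Step 3 — with total size 4, 2 blocks, and largest block 3, the block sizes (in nonincreasing order) are [3, 1].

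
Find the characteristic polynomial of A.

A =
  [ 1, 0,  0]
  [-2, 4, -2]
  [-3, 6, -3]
x^3 - 2*x^2 + x

Expanding det(x·I − A) (e.g. by cofactor expansion or by noting that A is similar to its Jordan form J, which has the same characteristic polynomial as A) gives
  χ_A(x) = x^3 - 2*x^2 + x
which factors as x*(x - 1)^2. The eigenvalues (with algebraic multiplicities) are λ = 0 with multiplicity 1, λ = 1 with multiplicity 2.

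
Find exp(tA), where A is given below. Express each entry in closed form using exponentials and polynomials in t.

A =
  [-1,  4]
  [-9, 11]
e^{tA} =
  [-6*t*exp(5*t) + exp(5*t), 4*t*exp(5*t)]
  [-9*t*exp(5*t), 6*t*exp(5*t) + exp(5*t)]

Strategy: write A = P · J · P⁻¹ where J is a Jordan canonical form, so e^{tA} = P · e^{tJ} · P⁻¹, and e^{tJ} can be computed block-by-block.

A has Jordan form
J =
  [5, 1]
  [0, 5]
(up to reordering of blocks).

Per-block formulas:
  For a 2×2 Jordan block J_2(5): exp(t · J_2(5)) = e^(5t)·(I + t·N), where N is the 2×2 nilpotent shift.

After assembling e^{tJ} and conjugating by P, we get:

e^{tA} =
  [-6*t*exp(5*t) + exp(5*t), 4*t*exp(5*t)]
  [-9*t*exp(5*t), 6*t*exp(5*t) + exp(5*t)]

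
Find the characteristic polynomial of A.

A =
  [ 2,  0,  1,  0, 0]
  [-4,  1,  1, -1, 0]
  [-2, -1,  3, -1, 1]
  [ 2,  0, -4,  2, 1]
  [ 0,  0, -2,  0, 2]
x^5 - 10*x^4 + 40*x^3 - 80*x^2 + 80*x - 32

Expanding det(x·I − A) (e.g. by cofactor expansion or by noting that A is similar to its Jordan form J, which has the same characteristic polynomial as A) gives
  χ_A(x) = x^5 - 10*x^4 + 40*x^3 - 80*x^2 + 80*x - 32
which factors as (x - 2)^5. The eigenvalues (with algebraic multiplicities) are λ = 2 with multiplicity 5.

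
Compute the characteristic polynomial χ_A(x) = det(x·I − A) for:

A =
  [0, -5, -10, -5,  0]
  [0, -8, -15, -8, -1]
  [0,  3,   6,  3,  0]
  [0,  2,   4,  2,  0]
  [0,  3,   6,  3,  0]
x^5

Expanding det(x·I − A) (e.g. by cofactor expansion or by noting that A is similar to its Jordan form J, which has the same characteristic polynomial as A) gives
  χ_A(x) = x^5
which factors as x^5. The eigenvalues (with algebraic multiplicities) are λ = 0 with multiplicity 5.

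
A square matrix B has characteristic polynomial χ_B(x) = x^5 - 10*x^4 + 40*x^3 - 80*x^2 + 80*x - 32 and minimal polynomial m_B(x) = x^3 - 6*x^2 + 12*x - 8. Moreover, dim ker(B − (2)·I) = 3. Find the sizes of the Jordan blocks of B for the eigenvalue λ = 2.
Block sizes for λ = 2: [3, 1, 1]

Step 1 — from the characteristic polynomial, algebraic multiplicity of λ = 2 is 5. From dim ker(B − (2)·I) = 3, there are exactly 3 Jordan blocks for λ = 2.
Step 2 — from the minimal polynomial, the factor (x − 2)^3 tells us the largest block for λ = 2 has size 3.
Step 3 — with total size 5, 3 blocks, and largest block 3, the block sizes (in nonincreasing order) are [3, 1, 1].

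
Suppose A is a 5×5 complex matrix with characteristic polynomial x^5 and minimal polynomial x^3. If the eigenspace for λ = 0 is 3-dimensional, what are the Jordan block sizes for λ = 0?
Block sizes for λ = 0: [3, 1, 1]

Step 1 — from the characteristic polynomial, algebraic multiplicity of λ = 0 is 5. From dim ker(A − (0)·I) = 3, there are exactly 3 Jordan blocks for λ = 0.
Step 2 — from the minimal polynomial, the factor (x − 0)^3 tells us the largest block for λ = 0 has size 3.
Step 3 — with total size 5, 3 blocks, and largest block 3, the block sizes (in nonincreasing order) are [3, 1, 1].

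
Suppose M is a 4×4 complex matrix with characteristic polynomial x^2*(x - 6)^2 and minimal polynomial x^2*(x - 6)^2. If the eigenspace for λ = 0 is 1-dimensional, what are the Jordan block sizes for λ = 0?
Block sizes for λ = 0: [2]

Step 1 — from the characteristic polynomial, algebraic multiplicity of λ = 0 is 2. From dim ker(M − (0)·I) = 1, there are exactly 1 Jordan blocks for λ = 0.
Step 2 — from the minimal polynomial, the factor (x − 0)^2 tells us the largest block for λ = 0 has size 2.
Step 3 — with total size 2, 1 blocks, and largest block 2, the block sizes (in nonincreasing order) are [2].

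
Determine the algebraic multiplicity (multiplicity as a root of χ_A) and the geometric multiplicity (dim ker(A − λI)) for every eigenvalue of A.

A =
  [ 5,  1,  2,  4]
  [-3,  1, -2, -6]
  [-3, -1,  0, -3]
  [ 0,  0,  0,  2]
λ = 2: alg = 4, geom = 2

Step 1 — factor the characteristic polynomial to read off the algebraic multiplicities:
  χ_A(x) = (x - 2)^4

Step 2 — compute geometric multiplicities via the rank-nullity identity g(λ) = n − rank(A − λI):
  rank(A − (2)·I) = 2, so dim ker(A − (2)·I) = n − 2 = 2

Summary:
  λ = 2: algebraic multiplicity = 4, geometric multiplicity = 2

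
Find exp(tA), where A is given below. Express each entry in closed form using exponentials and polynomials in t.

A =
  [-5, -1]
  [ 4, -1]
e^{tA} =
  [-2*t*exp(-3*t) + exp(-3*t), -t*exp(-3*t)]
  [4*t*exp(-3*t), 2*t*exp(-3*t) + exp(-3*t)]

Strategy: write A = P · J · P⁻¹ where J is a Jordan canonical form, so e^{tA} = P · e^{tJ} · P⁻¹, and e^{tJ} can be computed block-by-block.

A has Jordan form
J =
  [-3,  1]
  [ 0, -3]
(up to reordering of blocks).

Per-block formulas:
  For a 2×2 Jordan block J_2(-3): exp(t · J_2(-3)) = e^(-3t)·(I + t·N), where N is the 2×2 nilpotent shift.

After assembling e^{tJ} and conjugating by P, we get:

e^{tA} =
  [-2*t*exp(-3*t) + exp(-3*t), -t*exp(-3*t)]
  [4*t*exp(-3*t), 2*t*exp(-3*t) + exp(-3*t)]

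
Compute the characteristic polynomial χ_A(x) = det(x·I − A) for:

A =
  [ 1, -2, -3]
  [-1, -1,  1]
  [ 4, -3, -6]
x^3 + 6*x^2 + 12*x + 8

Expanding det(x·I − A) (e.g. by cofactor expansion or by noting that A is similar to its Jordan form J, which has the same characteristic polynomial as A) gives
  χ_A(x) = x^3 + 6*x^2 + 12*x + 8
which factors as (x + 2)^3. The eigenvalues (with algebraic multiplicities) are λ = -2 with multiplicity 3.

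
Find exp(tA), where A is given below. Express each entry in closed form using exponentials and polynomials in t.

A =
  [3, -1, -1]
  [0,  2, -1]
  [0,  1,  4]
e^{tA} =
  [exp(3*t), -t*exp(3*t), -t*exp(3*t)]
  [0, -t*exp(3*t) + exp(3*t), -t*exp(3*t)]
  [0, t*exp(3*t), t*exp(3*t) + exp(3*t)]

Strategy: write A = P · J · P⁻¹ where J is a Jordan canonical form, so e^{tA} = P · e^{tJ} · P⁻¹, and e^{tJ} can be computed block-by-block.

A has Jordan form
J =
  [3, 1, 0]
  [0, 3, 0]
  [0, 0, 3]
(up to reordering of blocks).

Per-block formulas:
  For a 2×2 Jordan block J_2(3): exp(t · J_2(3)) = e^(3t)·(I + t·N), where N is the 2×2 nilpotent shift.
  For a 1×1 block at λ = 3: exp(t · [3]) = [e^(3t)].

After assembling e^{tJ} and conjugating by P, we get:

e^{tA} =
  [exp(3*t), -t*exp(3*t), -t*exp(3*t)]
  [0, -t*exp(3*t) + exp(3*t), -t*exp(3*t)]
  [0, t*exp(3*t), t*exp(3*t) + exp(3*t)]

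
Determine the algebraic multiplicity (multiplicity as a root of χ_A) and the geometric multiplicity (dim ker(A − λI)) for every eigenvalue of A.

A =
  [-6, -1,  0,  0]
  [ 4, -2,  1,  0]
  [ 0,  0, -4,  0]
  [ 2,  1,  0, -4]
λ = -4: alg = 4, geom = 2

Step 1 — factor the characteristic polynomial to read off the algebraic multiplicities:
  χ_A(x) = (x + 4)^4

Step 2 — compute geometric multiplicities via the rank-nullity identity g(λ) = n − rank(A − λI):
  rank(A − (-4)·I) = 2, so dim ker(A − (-4)·I) = n − 2 = 2

Summary:
  λ = -4: algebraic multiplicity = 4, geometric multiplicity = 2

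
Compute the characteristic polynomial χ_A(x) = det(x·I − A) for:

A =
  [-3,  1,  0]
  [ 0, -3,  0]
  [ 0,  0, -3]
x^3 + 9*x^2 + 27*x + 27

Expanding det(x·I − A) (e.g. by cofactor expansion or by noting that A is similar to its Jordan form J, which has the same characteristic polynomial as A) gives
  χ_A(x) = x^3 + 9*x^2 + 27*x + 27
which factors as (x + 3)^3. The eigenvalues (with algebraic multiplicities) are λ = -3 with multiplicity 3.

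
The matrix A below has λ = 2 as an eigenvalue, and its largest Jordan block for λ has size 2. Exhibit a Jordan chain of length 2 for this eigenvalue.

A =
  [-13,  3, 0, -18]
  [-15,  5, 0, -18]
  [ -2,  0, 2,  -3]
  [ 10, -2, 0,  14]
A Jordan chain for λ = 2 of length 2:
v_1 = (-15, -15, -2, 10)ᵀ
v_2 = (1, 0, 0, 0)ᵀ

Let N = A − (2)·I. We want v_2 with N^2 v_2 = 0 but N^1 v_2 ≠ 0; then v_{j-1} := N · v_j for j = 2, …, 2.

Pick v_2 = (1, 0, 0, 0)ᵀ.
Then v_1 = N · v_2 = (-15, -15, -2, 10)ᵀ.

Sanity check: (A − (2)·I) v_1 = (0, 0, 0, 0)ᵀ = 0. ✓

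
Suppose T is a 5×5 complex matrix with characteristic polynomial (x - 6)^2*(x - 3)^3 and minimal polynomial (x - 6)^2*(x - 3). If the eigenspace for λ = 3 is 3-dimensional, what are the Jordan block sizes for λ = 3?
Block sizes for λ = 3: [1, 1, 1]

Step 1 — from the characteristic polynomial, algebraic multiplicity of λ = 3 is 3. From dim ker(T − (3)·I) = 3, there are exactly 3 Jordan blocks for λ = 3.
Step 2 — from the minimal polynomial, the factor (x − 3) tells us the largest block for λ = 3 has size 1.
Step 3 — with total size 3, 3 blocks, and largest block 1, the block sizes (in nonincreasing order) are [1, 1, 1].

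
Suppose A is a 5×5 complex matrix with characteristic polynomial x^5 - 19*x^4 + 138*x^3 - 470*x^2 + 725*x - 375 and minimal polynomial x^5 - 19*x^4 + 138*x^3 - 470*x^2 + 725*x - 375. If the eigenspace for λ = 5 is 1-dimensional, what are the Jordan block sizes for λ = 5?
Block sizes for λ = 5: [3]

Step 1 — from the characteristic polynomial, algebraic multiplicity of λ = 5 is 3. From dim ker(A − (5)·I) = 1, there are exactly 1 Jordan blocks for λ = 5.
Step 2 — from the minimal polynomial, the factor (x − 5)^3 tells us the largest block for λ = 5 has size 3.
Step 3 — with total size 3, 1 blocks, and largest block 3, the block sizes (in nonincreasing order) are [3].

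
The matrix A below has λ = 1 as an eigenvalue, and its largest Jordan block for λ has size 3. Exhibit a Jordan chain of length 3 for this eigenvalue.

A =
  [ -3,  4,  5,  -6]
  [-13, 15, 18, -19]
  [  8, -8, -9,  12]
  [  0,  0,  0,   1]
A Jordan chain for λ = 1 of length 3:
v_1 = (4, 14, -8, 0)ᵀ
v_2 = (-4, -13, 8, 0)ᵀ
v_3 = (1, 0, 0, 0)ᵀ

Let N = A − (1)·I. We want v_3 with N^3 v_3 = 0 but N^2 v_3 ≠ 0; then v_{j-1} := N · v_j for j = 3, …, 2.

Pick v_3 = (1, 0, 0, 0)ᵀ.
Then v_2 = N · v_3 = (-4, -13, 8, 0)ᵀ.
Then v_1 = N · v_2 = (4, 14, -8, 0)ᵀ.

Sanity check: (A − (1)·I) v_1 = (0, 0, 0, 0)ᵀ = 0. ✓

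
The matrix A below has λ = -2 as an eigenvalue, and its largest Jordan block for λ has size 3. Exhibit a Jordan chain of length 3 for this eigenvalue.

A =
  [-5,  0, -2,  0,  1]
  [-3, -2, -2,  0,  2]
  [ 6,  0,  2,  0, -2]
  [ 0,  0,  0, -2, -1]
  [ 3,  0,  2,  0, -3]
A Jordan chain for λ = -2 of length 3:
v_1 = (0, 3, 0, -3, 0)ᵀ
v_2 = (-3, -3, 6, 0, 3)ᵀ
v_3 = (1, 0, 0, 0, 0)ᵀ

Let N = A − (-2)·I. We want v_3 with N^3 v_3 = 0 but N^2 v_3 ≠ 0; then v_{j-1} := N · v_j for j = 3, …, 2.

Pick v_3 = (1, 0, 0, 0, 0)ᵀ.
Then v_2 = N · v_3 = (-3, -3, 6, 0, 3)ᵀ.
Then v_1 = N · v_2 = (0, 3, 0, -3, 0)ᵀ.

Sanity check: (A − (-2)·I) v_1 = (0, 0, 0, 0, 0)ᵀ = 0. ✓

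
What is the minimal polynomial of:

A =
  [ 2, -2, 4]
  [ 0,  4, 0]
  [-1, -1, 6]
x^2 - 8*x + 16

The characteristic polynomial is χ_A(x) = (x - 4)^3, so the eigenvalues are known. The minimal polynomial is
  m_A(x) = Π_λ (x − λ)^{k_λ}
where k_λ is the size of the *largest* Jordan block for λ (equivalently, the smallest k with (A − λI)^k v = 0 for every generalised eigenvector v of λ).

  λ = 4: largest Jordan block has size 2, contributing (x − 4)^2

So m_A(x) = (x - 4)^2 = x^2 - 8*x + 16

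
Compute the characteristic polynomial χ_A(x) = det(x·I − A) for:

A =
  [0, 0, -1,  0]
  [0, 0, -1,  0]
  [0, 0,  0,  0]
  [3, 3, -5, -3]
x^4 + 3*x^3

Expanding det(x·I − A) (e.g. by cofactor expansion or by noting that A is similar to its Jordan form J, which has the same characteristic polynomial as A) gives
  χ_A(x) = x^4 + 3*x^3
which factors as x^3*(x + 3). The eigenvalues (with algebraic multiplicities) are λ = -3 with multiplicity 1, λ = 0 with multiplicity 3.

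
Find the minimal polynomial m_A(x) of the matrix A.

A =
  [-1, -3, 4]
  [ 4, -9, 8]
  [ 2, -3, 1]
x^2 + 6*x + 9

The characteristic polynomial is χ_A(x) = (x + 3)^3, so the eigenvalues are known. The minimal polynomial is
  m_A(x) = Π_λ (x − λ)^{k_λ}
where k_λ is the size of the *largest* Jordan block for λ (equivalently, the smallest k with (A − λI)^k v = 0 for every generalised eigenvector v of λ).

  λ = -3: largest Jordan block has size 2, contributing (x + 3)^2

So m_A(x) = (x + 3)^2 = x^2 + 6*x + 9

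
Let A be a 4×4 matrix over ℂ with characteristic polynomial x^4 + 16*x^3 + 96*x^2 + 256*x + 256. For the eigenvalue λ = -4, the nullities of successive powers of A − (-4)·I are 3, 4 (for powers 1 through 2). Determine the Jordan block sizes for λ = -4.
Block sizes for λ = -4: [2, 1, 1]

From the dimensions of kernels of powers, the number of Jordan blocks of size at least j is d_j − d_{j−1} where d_j = dim ker(N^j) (with d_0 = 0). Computing the differences gives [3, 1].
The number of blocks of size exactly k is (#blocks of size ≥ k) − (#blocks of size ≥ k + 1), so the partition is: 2 block(s) of size 1, 1 block(s) of size 2.
In nonincreasing order the block sizes are [2, 1, 1].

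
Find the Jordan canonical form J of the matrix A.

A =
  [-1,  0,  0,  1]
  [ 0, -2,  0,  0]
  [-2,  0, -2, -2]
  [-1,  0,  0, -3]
J_2(-2) ⊕ J_1(-2) ⊕ J_1(-2)

The characteristic polynomial is
  det(x·I − A) = x^4 + 8*x^3 + 24*x^2 + 32*x + 16 = (x + 2)^4

Eigenvalues and multiplicities (the geometric multiplicity of λ is n − rank(A − λI), which equals the number of Jordan blocks for λ):
  λ = -2: algebraic multiplicity = 4, geometric multiplicity = 3

Determining the block sizes for each eigenvalue:
  λ = -2: 3 blocks summing to 4 forces exactly one block of size 2 and the rest size 1 → block sizes [2, 1, 1]

Assembling the blocks gives a Jordan form
J =
  [-2,  1,  0,  0]
  [ 0, -2,  0,  0]
  [ 0,  0, -2,  0]
  [ 0,  0,  0, -2]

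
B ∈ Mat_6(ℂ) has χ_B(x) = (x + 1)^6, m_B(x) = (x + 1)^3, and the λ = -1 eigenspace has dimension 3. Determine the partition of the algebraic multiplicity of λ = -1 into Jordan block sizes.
Block sizes for λ = -1: [3, 2, 1]

Step 1 — from the characteristic polynomial, algebraic multiplicity of λ = -1 is 6. From dim ker(B − (-1)·I) = 3, there are exactly 3 Jordan blocks for λ = -1.
Step 2 — from the minimal polynomial, the factor (x + 1)^3 tells us the largest block for λ = -1 has size 3.
Step 3 — with total size 6, 3 blocks, and largest block 3, the block sizes (in nonincreasing order) are [3, 2, 1].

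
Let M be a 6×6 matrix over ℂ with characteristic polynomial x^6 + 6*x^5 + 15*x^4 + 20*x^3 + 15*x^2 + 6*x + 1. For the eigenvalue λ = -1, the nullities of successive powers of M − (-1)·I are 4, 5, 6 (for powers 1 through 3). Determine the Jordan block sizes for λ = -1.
Block sizes for λ = -1: [3, 1, 1, 1]

From the dimensions of kernels of powers, the number of Jordan blocks of size at least j is d_j − d_{j−1} where d_j = dim ker(N^j) (with d_0 = 0). Computing the differences gives [4, 1, 1].
The number of blocks of size exactly k is (#blocks of size ≥ k) − (#blocks of size ≥ k + 1), so the partition is: 3 block(s) of size 1, 1 block(s) of size 3.
In nonincreasing order the block sizes are [3, 1, 1, 1].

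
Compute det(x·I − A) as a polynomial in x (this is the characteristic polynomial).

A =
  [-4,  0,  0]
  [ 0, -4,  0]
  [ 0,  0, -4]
x^3 + 12*x^2 + 48*x + 64

Expanding det(x·I − A) (e.g. by cofactor expansion or by noting that A is similar to its Jordan form J, which has the same characteristic polynomial as A) gives
  χ_A(x) = x^3 + 12*x^2 + 48*x + 64
which factors as (x + 4)^3. The eigenvalues (with algebraic multiplicities) are λ = -4 with multiplicity 3.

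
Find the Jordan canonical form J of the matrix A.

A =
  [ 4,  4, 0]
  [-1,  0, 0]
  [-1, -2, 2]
J_2(2) ⊕ J_1(2)

The characteristic polynomial is
  det(x·I − A) = x^3 - 6*x^2 + 12*x - 8 = (x - 2)^3

Eigenvalues and multiplicities (the geometric multiplicity of λ is n − rank(A − λI), which equals the number of Jordan blocks for λ):
  λ = 2: algebraic multiplicity = 3, geometric multiplicity = 2

Determining the block sizes for each eigenvalue:
  λ = 2: 2 blocks summing to 3 forces exactly one block of size 2 and the rest size 1 → block sizes [2, 1]

Assembling the blocks gives a Jordan form
J =
  [2, 1, 0]
  [0, 2, 0]
  [0, 0, 2]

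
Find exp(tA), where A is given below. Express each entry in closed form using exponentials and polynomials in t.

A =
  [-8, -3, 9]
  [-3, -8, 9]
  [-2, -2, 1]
e^{tA} =
  [-3*t*exp(-5*t) + exp(-5*t), -3*t*exp(-5*t), 9*t*exp(-5*t)]
  [-3*t*exp(-5*t), -3*t*exp(-5*t) + exp(-5*t), 9*t*exp(-5*t)]
  [-2*t*exp(-5*t), -2*t*exp(-5*t), 6*t*exp(-5*t) + exp(-5*t)]

Strategy: write A = P · J · P⁻¹ where J is a Jordan canonical form, so e^{tA} = P · e^{tJ} · P⁻¹, and e^{tJ} can be computed block-by-block.

A has Jordan form
J =
  [-5,  1,  0]
  [ 0, -5,  0]
  [ 0,  0, -5]
(up to reordering of blocks).

Per-block formulas:
  For a 2×2 Jordan block J_2(-5): exp(t · J_2(-5)) = e^(-5t)·(I + t·N), where N is the 2×2 nilpotent shift.
  For a 1×1 block at λ = -5: exp(t · [-5]) = [e^(-5t)].

After assembling e^{tJ} and conjugating by P, we get:

e^{tA} =
  [-3*t*exp(-5*t) + exp(-5*t), -3*t*exp(-5*t), 9*t*exp(-5*t)]
  [-3*t*exp(-5*t), -3*t*exp(-5*t) + exp(-5*t), 9*t*exp(-5*t)]
  [-2*t*exp(-5*t), -2*t*exp(-5*t), 6*t*exp(-5*t) + exp(-5*t)]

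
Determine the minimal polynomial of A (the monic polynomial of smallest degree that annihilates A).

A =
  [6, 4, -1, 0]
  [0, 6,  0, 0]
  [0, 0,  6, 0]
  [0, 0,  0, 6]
x^2 - 12*x + 36

The characteristic polynomial is χ_A(x) = (x - 6)^4, so the eigenvalues are known. The minimal polynomial is
  m_A(x) = Π_λ (x − λ)^{k_λ}
where k_λ is the size of the *largest* Jordan block for λ (equivalently, the smallest k with (A − λI)^k v = 0 for every generalised eigenvector v of λ).

  λ = 6: largest Jordan block has size 2, contributing (x − 6)^2

So m_A(x) = (x - 6)^2 = x^2 - 12*x + 36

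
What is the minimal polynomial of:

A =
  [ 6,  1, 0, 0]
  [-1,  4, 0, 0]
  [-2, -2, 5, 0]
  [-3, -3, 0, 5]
x^2 - 10*x + 25

The characteristic polynomial is χ_A(x) = (x - 5)^4, so the eigenvalues are known. The minimal polynomial is
  m_A(x) = Π_λ (x − λ)^{k_λ}
where k_λ is the size of the *largest* Jordan block for λ (equivalently, the smallest k with (A − λI)^k v = 0 for every generalised eigenvector v of λ).

  λ = 5: largest Jordan block has size 2, contributing (x − 5)^2

So m_A(x) = (x - 5)^2 = x^2 - 10*x + 25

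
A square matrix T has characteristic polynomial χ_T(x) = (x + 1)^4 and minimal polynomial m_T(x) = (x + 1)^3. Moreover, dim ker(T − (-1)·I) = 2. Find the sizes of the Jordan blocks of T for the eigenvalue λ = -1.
Block sizes for λ = -1: [3, 1]

Step 1 — from the characteristic polynomial, algebraic multiplicity of λ = -1 is 4. From dim ker(T − (-1)·I) = 2, there are exactly 2 Jordan blocks for λ = -1.
Step 2 — from the minimal polynomial, the factor (x + 1)^3 tells us the largest block for λ = -1 has size 3.
Step 3 — with total size 4, 2 blocks, and largest block 3, the block sizes (in nonincreasing order) are [3, 1].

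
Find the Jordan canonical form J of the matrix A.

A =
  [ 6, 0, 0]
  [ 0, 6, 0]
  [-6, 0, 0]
J_1(0) ⊕ J_1(6) ⊕ J_1(6)

The characteristic polynomial is
  det(x·I − A) = x^3 - 12*x^2 + 36*x = x*(x - 6)^2

Eigenvalues and multiplicities (the geometric multiplicity of λ is n − rank(A − λI), which equals the number of Jordan blocks for λ):
  λ = 0: algebraic multiplicity = 1, geometric multiplicity = 1
  λ = 6: algebraic multiplicity = 2, geometric multiplicity = 2

Determining the block sizes for each eigenvalue:
  λ = 0: one block (gm = 1), so the single block has size am = 1 → block sizes [1]
  λ = 6: gm = am = 2, so every block has size 1 → block sizes [1, 1]

Assembling the blocks gives a Jordan form
J =
  [0, 0, 0]
  [0, 6, 0]
  [0, 0, 6]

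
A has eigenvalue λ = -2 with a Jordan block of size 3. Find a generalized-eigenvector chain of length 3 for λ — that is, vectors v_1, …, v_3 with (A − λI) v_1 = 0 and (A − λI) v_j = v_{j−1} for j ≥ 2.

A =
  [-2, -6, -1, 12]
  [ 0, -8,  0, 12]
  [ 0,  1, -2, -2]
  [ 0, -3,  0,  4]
A Jordan chain for λ = -2 of length 3:
v_1 = (-1, 0, 0, 0)ᵀ
v_2 = (-6, -6, 1, -3)ᵀ
v_3 = (0, 1, 0, 0)ᵀ

Let N = A − (-2)·I. We want v_3 with N^3 v_3 = 0 but N^2 v_3 ≠ 0; then v_{j-1} := N · v_j for j = 3, …, 2.

Pick v_3 = (0, 1, 0, 0)ᵀ.
Then v_2 = N · v_3 = (-6, -6, 1, -3)ᵀ.
Then v_1 = N · v_2 = (-1, 0, 0, 0)ᵀ.

Sanity check: (A − (-2)·I) v_1 = (0, 0, 0, 0)ᵀ = 0. ✓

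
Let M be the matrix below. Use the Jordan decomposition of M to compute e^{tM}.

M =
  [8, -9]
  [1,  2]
e^{tM} =
  [3*t*exp(5*t) + exp(5*t), -9*t*exp(5*t)]
  [t*exp(5*t), -3*t*exp(5*t) + exp(5*t)]

Strategy: write M = P · J · P⁻¹ where J is a Jordan canonical form, so e^{tM} = P · e^{tJ} · P⁻¹, and e^{tJ} can be computed block-by-block.

M has Jordan form
J =
  [5, 1]
  [0, 5]
(up to reordering of blocks).

Per-block formulas:
  For a 2×2 Jordan block J_2(5): exp(t · J_2(5)) = e^(5t)·(I + t·N), where N is the 2×2 nilpotent shift.

After assembling e^{tJ} and conjugating by P, we get:

e^{tM} =
  [3*t*exp(5*t) + exp(5*t), -9*t*exp(5*t)]
  [t*exp(5*t), -3*t*exp(5*t) + exp(5*t)]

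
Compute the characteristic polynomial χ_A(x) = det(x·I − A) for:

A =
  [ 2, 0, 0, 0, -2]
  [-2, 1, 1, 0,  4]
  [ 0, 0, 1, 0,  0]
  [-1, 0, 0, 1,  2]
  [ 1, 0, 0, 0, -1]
x^5 - 4*x^4 + 6*x^3 - 4*x^2 + x

Expanding det(x·I − A) (e.g. by cofactor expansion or by noting that A is similar to its Jordan form J, which has the same characteristic polynomial as A) gives
  χ_A(x) = x^5 - 4*x^4 + 6*x^3 - 4*x^2 + x
which factors as x*(x - 1)^4. The eigenvalues (with algebraic multiplicities) are λ = 0 with multiplicity 1, λ = 1 with multiplicity 4.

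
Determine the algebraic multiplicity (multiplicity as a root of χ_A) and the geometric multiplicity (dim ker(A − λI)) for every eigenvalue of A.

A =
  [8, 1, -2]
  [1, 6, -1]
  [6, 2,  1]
λ = 5: alg = 3, geom = 1

Step 1 — factor the characteristic polynomial to read off the algebraic multiplicities:
  χ_A(x) = (x - 5)^3

Step 2 — compute geometric multiplicities via the rank-nullity identity g(λ) = n − rank(A − λI):
  rank(A − (5)·I) = 2, so dim ker(A − (5)·I) = n − 2 = 1

Summary:
  λ = 5: algebraic multiplicity = 3, geometric multiplicity = 1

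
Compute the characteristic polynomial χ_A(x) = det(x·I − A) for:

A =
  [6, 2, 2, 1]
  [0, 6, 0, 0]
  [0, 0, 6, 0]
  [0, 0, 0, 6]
x^4 - 24*x^3 + 216*x^2 - 864*x + 1296

Expanding det(x·I − A) (e.g. by cofactor expansion or by noting that A is similar to its Jordan form J, which has the same characteristic polynomial as A) gives
  χ_A(x) = x^4 - 24*x^3 + 216*x^2 - 864*x + 1296
which factors as (x - 6)^4. The eigenvalues (with algebraic multiplicities) are λ = 6 with multiplicity 4.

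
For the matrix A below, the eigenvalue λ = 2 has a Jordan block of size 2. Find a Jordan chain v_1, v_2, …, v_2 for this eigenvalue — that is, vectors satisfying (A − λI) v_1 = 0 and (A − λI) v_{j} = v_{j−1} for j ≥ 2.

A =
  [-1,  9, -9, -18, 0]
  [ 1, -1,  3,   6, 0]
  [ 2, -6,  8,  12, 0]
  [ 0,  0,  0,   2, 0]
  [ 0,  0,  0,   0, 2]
A Jordan chain for λ = 2 of length 2:
v_1 = (-3, 1, 2, 0, 0)ᵀ
v_2 = (1, 0, 0, 0, 0)ᵀ

Let N = A − (2)·I. We want v_2 with N^2 v_2 = 0 but N^1 v_2 ≠ 0; then v_{j-1} := N · v_j for j = 2, …, 2.

Pick v_2 = (1, 0, 0, 0, 0)ᵀ.
Then v_1 = N · v_2 = (-3, 1, 2, 0, 0)ᵀ.

Sanity check: (A − (2)·I) v_1 = (0, 0, 0, 0, 0)ᵀ = 0. ✓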